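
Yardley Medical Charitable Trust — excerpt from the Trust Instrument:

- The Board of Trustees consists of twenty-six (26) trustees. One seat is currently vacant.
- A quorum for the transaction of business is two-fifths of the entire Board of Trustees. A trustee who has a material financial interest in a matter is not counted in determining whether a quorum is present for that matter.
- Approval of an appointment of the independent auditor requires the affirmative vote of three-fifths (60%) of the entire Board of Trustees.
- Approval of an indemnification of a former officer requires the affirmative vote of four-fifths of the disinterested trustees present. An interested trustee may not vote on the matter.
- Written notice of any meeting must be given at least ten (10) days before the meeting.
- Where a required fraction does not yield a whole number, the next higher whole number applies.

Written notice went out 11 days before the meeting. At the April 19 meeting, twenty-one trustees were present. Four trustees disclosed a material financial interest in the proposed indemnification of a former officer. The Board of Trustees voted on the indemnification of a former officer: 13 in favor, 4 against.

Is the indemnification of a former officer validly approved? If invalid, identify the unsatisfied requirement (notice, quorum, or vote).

Notice: 11 days given; 10 required (11 ≥ 10). Satisfied.
Quorum: 21 present, but the 4 interested trustees do not count, leaving 17. Quorum is 11. Satisfied.
Vote: the indemnification of a former officer requires four-fifths of the disinterested trustees present (21 − 4 = 17). 4/5 of 17 = 13.60, rounded up to 14, so 14 affirmative votes are needed; 13 voted in favor. Not satisfied.

Invalid — vote requirement not satisfied.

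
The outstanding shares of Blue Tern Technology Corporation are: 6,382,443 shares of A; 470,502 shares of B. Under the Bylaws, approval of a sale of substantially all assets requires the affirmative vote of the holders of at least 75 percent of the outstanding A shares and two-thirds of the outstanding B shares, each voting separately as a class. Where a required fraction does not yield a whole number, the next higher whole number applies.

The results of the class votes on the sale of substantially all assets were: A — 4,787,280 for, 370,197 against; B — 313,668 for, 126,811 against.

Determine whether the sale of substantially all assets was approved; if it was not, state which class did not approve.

Approved — every class gave the required vote.

A: 3/4 of 6382443 = 4786832.25, rounded up to 4786833; 4,786,833 required, 4,787,280 in favor — approved.
B: 2/3 of 470502 = 313668; 313,668 required, 313,668 in favor — approved.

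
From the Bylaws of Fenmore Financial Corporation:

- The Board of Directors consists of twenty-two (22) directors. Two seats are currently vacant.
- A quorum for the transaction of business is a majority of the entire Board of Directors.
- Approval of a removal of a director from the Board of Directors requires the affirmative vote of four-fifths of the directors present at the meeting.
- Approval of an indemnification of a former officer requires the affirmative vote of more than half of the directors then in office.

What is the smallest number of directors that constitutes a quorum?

A majority of 22 is 12.

12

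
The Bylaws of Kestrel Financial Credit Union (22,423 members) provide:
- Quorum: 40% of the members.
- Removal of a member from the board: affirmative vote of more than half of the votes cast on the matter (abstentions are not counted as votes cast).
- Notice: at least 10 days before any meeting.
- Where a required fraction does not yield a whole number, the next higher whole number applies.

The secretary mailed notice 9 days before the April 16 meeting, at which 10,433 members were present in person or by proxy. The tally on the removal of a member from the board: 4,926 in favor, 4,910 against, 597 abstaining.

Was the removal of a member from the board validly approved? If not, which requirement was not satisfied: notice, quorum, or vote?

Invalid — notice requirement not satisfied.

Notice: 9 days given; 10 required. Not satisfied.
Quorum: 40% of 22,423 = 8,969.20, rounded up to 8,970; 10,433 present. Satisfied.
Vote: requires a majority of the votes cast (10,433 − 597 abstaining = 9,836); a majority of 9836 is 4919, so 4,919 needed; 4,926 in favor. Satisfied.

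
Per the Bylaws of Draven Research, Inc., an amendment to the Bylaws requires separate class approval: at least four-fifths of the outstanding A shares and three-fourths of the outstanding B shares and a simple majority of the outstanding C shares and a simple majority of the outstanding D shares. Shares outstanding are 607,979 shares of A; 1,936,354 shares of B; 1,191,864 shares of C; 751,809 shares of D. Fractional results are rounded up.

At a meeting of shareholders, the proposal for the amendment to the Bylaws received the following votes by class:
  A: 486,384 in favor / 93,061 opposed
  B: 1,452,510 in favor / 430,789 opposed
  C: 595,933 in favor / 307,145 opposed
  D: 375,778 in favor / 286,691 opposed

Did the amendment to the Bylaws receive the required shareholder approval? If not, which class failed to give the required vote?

Not approved — the D shares did not give the required vote.

A: 4/5 of 607979 = 486383.20, rounded up to 486384; 486,384 required, 486,384 in favor — approved.
B: 3/4 of 1936354 = 1452265.50, rounded up to 1452266; 1,452,266 required, 1,452,510 in favor — approved.
C: a majority of 1191864 is 595933; 595,933 required, 595,933 in favor — approved.
D: a majority of 751809 is 375905; 375,905 required, 375,778 in favor — not approved.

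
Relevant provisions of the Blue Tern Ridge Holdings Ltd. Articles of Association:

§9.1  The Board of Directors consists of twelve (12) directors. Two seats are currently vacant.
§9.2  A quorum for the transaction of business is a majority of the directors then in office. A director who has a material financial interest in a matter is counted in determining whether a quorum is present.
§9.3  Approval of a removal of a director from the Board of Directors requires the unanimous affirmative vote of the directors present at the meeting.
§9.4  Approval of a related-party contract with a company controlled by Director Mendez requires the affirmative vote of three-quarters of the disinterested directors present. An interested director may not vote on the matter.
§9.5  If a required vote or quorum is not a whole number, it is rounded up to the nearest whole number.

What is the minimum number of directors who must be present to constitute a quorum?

A majority of 10 is 6.

6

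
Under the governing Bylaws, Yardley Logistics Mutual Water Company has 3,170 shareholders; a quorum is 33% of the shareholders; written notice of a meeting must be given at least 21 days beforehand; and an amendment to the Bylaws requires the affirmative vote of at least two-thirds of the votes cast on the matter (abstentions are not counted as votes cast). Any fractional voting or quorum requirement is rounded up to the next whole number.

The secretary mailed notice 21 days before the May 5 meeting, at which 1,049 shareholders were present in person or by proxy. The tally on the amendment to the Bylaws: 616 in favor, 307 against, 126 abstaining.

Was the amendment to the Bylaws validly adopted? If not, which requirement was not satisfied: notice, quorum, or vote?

Notice: 21 days given; 21 required. Satisfied.
Quorum: 33% of 3,170 = 1,046.10, rounded up to 1,047; 1,049 present. Satisfied.
Vote: requires two-thirds of the votes cast (1,049 − 126 abstaining = 923); 2/3 of 923 = 615.33, rounded up to 616, so 616 needed; 616 in favor. Satisfied.

Valid — all requirements satisfied.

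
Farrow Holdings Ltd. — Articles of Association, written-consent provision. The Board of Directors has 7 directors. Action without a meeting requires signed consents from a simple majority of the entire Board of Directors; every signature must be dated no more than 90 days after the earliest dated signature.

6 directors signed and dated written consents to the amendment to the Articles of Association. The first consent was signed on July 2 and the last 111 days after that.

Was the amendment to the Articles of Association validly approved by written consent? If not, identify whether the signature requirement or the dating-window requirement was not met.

Not effective — dating-window requirement not satisfied.

Signatures required: a simple majority of 7 — a majority of 7 is 4, so 4 needed; 6 signed. Sufficient.
Dating window: the latest signature is 111 days after the earliest; the limit is 90 days. Outside the window.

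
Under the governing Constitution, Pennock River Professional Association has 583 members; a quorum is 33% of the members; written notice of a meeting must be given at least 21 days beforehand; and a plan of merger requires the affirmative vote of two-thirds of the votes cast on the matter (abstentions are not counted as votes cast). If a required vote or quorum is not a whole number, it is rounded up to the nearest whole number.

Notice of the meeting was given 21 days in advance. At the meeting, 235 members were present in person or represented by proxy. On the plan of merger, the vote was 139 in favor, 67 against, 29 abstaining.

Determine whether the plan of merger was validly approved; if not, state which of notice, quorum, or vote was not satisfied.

Notice: 21 days given; 21 required. Satisfied.
Quorum: 33% of 583 = 192.39, rounded up to 193; 235 present. Satisfied.
Vote: requires two-thirds of the votes cast (235 − 29 abstaining = 206); 2/3 of 206 = 137.33, rounded up to 138, so 138 needed; 139 in favor. Satisfied.

Valid — all requirements satisfied.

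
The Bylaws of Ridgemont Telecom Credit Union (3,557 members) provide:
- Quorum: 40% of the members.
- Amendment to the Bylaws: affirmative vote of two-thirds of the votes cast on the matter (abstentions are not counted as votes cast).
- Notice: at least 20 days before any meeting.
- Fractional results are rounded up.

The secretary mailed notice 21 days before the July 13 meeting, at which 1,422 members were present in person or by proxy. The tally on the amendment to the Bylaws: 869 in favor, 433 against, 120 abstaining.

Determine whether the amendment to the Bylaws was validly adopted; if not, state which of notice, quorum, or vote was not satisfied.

Invalid — quorum requirement not satisfied.

Notice: 21 days given; 20 required. Satisfied.
Quorum: 40% of 3,557 = 1,422.80, rounded up to 1,423; 1,422 present. Not satisfied.
Vote: requires two-thirds of the votes cast (1,422 − 120 abstaining = 1,302); 2/3 of 1302 = 868, so 868 needed; 869 in favor. Satisfied.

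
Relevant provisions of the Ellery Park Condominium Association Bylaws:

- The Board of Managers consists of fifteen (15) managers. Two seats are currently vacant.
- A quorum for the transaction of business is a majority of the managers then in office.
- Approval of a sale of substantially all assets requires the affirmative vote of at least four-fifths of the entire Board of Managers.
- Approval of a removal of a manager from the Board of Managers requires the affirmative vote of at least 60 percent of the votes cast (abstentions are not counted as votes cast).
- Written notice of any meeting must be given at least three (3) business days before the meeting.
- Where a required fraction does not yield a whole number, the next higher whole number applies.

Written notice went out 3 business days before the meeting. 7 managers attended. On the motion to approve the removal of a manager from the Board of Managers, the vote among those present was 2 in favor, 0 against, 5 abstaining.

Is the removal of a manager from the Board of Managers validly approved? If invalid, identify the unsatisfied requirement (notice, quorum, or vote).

Valid — all requirements satisfied.

Notice: 3 business days given; 3 required (3 ≥ 3). Satisfied.
Quorum: 7 present; quorum is 7. Satisfied.
Vote: the removal of a manager from the Board of Managers requires three-fifths of the votes cast (7 present − 5 abstaining = 2). 3/5 of 2 = 1.20, rounded up to 2, so 2 affirmative votes are needed; 2 voted in favor. Satisfied.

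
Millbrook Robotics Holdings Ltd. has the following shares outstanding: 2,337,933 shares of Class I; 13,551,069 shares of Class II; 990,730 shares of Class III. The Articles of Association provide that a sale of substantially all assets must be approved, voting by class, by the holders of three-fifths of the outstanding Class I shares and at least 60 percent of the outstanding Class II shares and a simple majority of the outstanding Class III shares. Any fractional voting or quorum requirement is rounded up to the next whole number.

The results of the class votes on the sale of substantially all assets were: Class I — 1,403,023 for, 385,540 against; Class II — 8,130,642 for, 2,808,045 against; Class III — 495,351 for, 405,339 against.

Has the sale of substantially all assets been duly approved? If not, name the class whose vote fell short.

Not approved — the Class III shares did not give the required vote.

Class I: 3/5 of 2337933 = 1402759.80, rounded up to 1402760; 1,402,760 required, 1,403,023 in favor — approved.
Class II: 3/5 of 13551069 = 8130641.40, rounded up to 8130642; 8,130,642 required, 8,130,642 in favor — approved.
Class III: a majority of 990730 is 495366; 495,366 required, 495,351 in favor — not approved.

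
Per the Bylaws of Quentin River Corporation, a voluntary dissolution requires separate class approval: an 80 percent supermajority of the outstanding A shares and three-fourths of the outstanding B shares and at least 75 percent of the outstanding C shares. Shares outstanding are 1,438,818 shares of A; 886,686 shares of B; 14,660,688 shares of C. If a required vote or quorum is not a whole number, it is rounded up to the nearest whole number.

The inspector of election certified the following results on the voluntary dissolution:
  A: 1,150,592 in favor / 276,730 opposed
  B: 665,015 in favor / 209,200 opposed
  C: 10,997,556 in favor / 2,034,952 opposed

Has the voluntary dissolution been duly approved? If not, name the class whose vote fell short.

A: 4/5 of 1438818 = 1151054.40, rounded up to 1151055; 1,151,055 required, 1,150,592 in favor — not approved.
B: 3/4 of 886686 = 665014.50, rounded up to 665015; 665,015 required, 665,015 in favor — approved.
C: 3/4 of 14660688 = 10995516; 10,995,516 required, 10,997,556 in favor — approved.

Not approved — the A shares did not give the required vote.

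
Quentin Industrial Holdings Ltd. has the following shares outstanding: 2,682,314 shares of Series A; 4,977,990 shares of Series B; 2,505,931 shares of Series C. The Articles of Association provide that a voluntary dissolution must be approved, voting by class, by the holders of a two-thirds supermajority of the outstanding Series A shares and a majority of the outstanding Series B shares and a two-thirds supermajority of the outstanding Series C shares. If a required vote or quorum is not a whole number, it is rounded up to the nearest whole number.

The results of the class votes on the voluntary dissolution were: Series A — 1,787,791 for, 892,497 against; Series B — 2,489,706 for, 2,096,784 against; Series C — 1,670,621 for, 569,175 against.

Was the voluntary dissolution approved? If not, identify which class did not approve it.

Not approved — the Series A shares did not give the required vote.

Series A: 2/3 of 2682314 = 1788209.33, rounded up to 1788210; 1,788,210 required, 1,787,791 in favor — not approved.
Series B: a majority of 4977990 is 2488996; 2,488,996 required, 2,489,706 in favor — approved.
Series C: 2/3 of 2505931 = 1670620.67, rounded up to 1670621; 1,670,621 required, 1,670,621 in favor — approved.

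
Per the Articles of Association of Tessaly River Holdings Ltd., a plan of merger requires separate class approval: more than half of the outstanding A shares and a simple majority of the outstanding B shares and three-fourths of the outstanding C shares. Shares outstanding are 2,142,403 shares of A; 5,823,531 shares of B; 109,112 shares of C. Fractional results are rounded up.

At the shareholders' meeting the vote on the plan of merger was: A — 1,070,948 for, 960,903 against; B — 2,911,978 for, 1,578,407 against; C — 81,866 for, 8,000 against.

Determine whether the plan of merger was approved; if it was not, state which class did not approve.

Not approved — the A shares did not give the required vote.

A: a majority of 2142403 is 1071202; 1,071,202 required, 1,070,948 in favor — not approved.
B: a majority of 5823531 is 2911766; 2,911,766 required, 2,911,978 in favor — approved.
C: 3/4 of 109112 = 81834; 81,834 required, 81,866 in favor — approved.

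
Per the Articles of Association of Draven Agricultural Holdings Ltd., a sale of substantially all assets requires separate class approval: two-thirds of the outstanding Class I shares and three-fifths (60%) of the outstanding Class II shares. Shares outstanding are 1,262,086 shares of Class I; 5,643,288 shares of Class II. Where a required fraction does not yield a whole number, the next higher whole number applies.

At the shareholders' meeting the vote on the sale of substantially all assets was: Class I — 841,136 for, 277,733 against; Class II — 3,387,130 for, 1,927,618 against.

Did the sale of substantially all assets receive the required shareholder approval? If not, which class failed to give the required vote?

Class I: 2/3 of 1262086 = 841390.67, rounded up to 841391; 841,391 required, 841,136 in favor — not approved.
Class II: 3/5 of 5643288 = 3385972.80, rounded up to 3385973; 3,385,973 required, 3,387,130 in favor — approved.

Not approved — the Class I shares did not give the required vote.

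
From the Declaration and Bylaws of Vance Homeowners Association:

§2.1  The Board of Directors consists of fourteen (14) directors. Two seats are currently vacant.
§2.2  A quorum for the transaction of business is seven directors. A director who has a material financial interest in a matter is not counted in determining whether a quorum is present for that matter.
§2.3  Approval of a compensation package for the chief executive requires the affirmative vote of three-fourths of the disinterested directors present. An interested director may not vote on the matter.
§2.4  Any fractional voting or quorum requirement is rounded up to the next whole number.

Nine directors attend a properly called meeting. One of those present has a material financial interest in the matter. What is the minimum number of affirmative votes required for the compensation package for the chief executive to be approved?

The compensation package for the chief executive requires three-fourths of the disinterested directors present (9 − 1 = 8).
3/4 of 8 = 6.

6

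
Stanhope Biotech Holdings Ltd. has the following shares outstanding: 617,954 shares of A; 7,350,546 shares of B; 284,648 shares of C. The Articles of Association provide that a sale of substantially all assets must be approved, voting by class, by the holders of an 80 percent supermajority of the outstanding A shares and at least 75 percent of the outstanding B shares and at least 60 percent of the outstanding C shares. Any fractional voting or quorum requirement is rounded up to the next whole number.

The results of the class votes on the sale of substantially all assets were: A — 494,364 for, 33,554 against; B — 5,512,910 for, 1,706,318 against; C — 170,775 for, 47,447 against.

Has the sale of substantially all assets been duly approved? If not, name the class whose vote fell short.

A: 4/5 of 617954 = 494363.20, rounded up to 494364; 494,364 required, 494,364 in favor — approved.
B: 3/4 of 7350546 = 5512909.50, rounded up to 5512910; 5,512,910 required, 5,512,910 in favor — approved.
C: 3/5 of 284648 = 170788.80, rounded up to 170789; 170,789 required, 170,775 in favor — not approved.

Not approved — the C shares did not give the required vote.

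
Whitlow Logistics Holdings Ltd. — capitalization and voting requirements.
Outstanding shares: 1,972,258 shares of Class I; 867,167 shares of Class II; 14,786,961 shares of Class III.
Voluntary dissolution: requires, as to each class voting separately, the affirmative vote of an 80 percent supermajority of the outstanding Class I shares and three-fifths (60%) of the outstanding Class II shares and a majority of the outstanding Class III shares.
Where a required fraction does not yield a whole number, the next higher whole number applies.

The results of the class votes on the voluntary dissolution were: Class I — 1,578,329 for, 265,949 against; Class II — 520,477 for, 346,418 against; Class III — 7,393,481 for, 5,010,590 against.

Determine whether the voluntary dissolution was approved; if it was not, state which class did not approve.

Approved — every class gave the required vote.

Class I: 4/5 of 1972258 = 1577806.40, rounded up to 1577807; 1,577,807 required, 1,578,329 in favor — approved.
Class II: 3/5 of 867167 = 520300.20, rounded up to 520301; 520,301 required, 520,477 in favor — approved.
Class III: a majority of 14786961 is 7393481; 7,393,481 required, 7,393,481 in favor — approved.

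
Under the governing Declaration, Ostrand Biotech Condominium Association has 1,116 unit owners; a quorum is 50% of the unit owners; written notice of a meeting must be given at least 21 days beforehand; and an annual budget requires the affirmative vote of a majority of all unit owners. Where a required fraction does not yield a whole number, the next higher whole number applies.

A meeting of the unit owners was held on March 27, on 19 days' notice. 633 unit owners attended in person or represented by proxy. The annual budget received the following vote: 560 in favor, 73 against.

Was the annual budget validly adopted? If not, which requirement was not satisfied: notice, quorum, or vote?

Notice: 19 days given; 21 required. Not satisfied.
Quorum: 50% of 1,116 = 558; 633 present. Satisfied.
Vote: requires a majority of all unit owners (1,116); a majority of 1116 is 559, so 559 needed; 560 in favor. Satisfied.

Invalid — notice requirement not satisfied.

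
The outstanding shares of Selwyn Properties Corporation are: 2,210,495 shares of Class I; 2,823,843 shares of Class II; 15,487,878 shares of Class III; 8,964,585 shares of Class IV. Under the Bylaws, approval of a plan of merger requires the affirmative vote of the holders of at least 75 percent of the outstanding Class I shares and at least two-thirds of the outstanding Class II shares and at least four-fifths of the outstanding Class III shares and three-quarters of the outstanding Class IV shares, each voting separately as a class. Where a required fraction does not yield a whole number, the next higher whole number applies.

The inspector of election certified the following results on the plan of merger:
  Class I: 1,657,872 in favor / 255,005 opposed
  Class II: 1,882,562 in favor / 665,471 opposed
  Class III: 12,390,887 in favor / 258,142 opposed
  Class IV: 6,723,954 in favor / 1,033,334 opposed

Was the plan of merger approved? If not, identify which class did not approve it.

Approved — every class gave the required vote.

Class I: 3/4 of 2210495 = 1657871.25, rounded up to 1657872; 1,657,872 required, 1,657,872 in favor — approved.
Class II: 2/3 of 2823843 = 1882562; 1,882,562 required, 1,882,562 in favor — approved.
Class III: 4/5 of 15487878 = 12390302.40, rounded up to 12390303; 12,390,303 required, 12,390,887 in favor — approved.
Class IV: 3/4 of 8964585 = 6723438.75, rounded up to 6723439; 6,723,439 required, 6,723,954 in favor — approved.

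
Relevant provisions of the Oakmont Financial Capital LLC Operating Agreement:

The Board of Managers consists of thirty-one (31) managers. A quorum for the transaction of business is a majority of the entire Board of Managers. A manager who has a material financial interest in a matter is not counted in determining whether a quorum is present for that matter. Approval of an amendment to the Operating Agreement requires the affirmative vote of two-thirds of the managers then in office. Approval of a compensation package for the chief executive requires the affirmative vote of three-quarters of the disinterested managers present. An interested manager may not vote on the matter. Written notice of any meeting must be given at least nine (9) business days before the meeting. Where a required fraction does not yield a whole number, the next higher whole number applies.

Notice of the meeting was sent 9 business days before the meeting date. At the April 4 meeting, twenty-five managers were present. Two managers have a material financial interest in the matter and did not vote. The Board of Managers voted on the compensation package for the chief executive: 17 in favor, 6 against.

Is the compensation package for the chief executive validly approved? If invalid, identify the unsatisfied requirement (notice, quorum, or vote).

Invalid — vote requirement not satisfied.

Notice: 9 business days given; 9 required (9 ≥ 9). Satisfied.
Quorum: 25 present, but the 2 interested managers do not count, leaving 23. Quorum is 16. Satisfied.
Vote: the compensation package for the chief executive requires three-fourths of the disinterested managers present (25 − 2 = 23). 3/4 of 23 = 17.25, rounded up to 18, so 18 affirmative votes are needed; 17 voted in favor. Not satisfied.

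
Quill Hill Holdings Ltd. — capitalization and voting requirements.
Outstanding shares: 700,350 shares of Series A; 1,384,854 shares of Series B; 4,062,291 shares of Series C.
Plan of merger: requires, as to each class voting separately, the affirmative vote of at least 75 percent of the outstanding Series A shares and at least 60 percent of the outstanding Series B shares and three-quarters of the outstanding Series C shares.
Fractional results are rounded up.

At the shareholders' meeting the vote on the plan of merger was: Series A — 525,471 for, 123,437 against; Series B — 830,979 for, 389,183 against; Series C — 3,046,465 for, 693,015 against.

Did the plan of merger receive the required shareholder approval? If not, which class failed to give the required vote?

Series A: 3/4 of 700350 = 525262.50, rounded up to 525263; 525,263 required, 525,471 in favor — approved.
Series B: 3/5 of 1384854 = 830912.40, rounded up to 830913; 830,913 required, 830,979 in favor — approved.
Series C: 3/4 of 4062291 = 3046718.25, rounded up to 3046719; 3,046,719 required, 3,046,465 in favor — not approved.

Not approved — the Series C shares did not give the required vote.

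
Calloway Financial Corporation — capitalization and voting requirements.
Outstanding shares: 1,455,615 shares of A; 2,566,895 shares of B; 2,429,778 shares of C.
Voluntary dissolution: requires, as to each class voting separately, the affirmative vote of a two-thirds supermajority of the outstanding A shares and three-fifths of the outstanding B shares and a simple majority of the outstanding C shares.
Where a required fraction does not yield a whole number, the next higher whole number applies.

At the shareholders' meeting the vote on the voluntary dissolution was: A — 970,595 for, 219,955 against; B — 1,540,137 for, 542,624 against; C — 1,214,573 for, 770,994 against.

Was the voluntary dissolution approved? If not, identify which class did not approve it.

A: 2/3 of 1455615 = 970410; 970,410 required, 970,595 in favor — approved.
B: 3/5 of 2566895 = 1540137; 1,540,137 required, 1,540,137 in favor — approved.
C: a majority of 2429778 is 1214890; 1,214,890 required, 1,214,573 in favor — not approved.

Not approved — the C shares did not give the required vote.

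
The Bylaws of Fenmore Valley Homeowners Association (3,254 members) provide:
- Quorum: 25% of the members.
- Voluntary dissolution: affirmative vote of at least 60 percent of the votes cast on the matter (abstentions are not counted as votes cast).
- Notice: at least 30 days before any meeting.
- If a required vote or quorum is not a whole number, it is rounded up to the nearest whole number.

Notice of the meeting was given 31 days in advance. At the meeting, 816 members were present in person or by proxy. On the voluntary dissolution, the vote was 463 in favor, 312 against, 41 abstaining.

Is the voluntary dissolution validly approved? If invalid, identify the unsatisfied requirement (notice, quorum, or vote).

Invalid — vote requirement not satisfied.

Notice: 31 days given; 30 required. Satisfied.
Quorum: 25% of 3,254 = 813.50, rounded up to 814; 816 present. Satisfied.
Vote: requires three-fifths of the votes cast (816 − 41 abstaining = 775); 3/5 of 775 = 465, so 465 needed; 463 in favor. Not satisfied.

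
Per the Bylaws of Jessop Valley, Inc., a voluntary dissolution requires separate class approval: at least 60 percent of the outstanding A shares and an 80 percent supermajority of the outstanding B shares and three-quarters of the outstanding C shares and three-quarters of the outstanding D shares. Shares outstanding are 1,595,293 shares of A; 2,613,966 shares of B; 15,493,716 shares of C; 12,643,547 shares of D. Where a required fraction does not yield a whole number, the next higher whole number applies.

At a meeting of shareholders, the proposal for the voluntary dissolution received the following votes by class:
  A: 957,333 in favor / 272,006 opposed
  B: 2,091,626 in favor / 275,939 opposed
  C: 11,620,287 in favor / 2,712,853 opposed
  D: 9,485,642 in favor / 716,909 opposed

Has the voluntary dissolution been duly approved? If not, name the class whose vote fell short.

A: 3/5 of 1595293 = 957175.80, rounded up to 957176; 957,176 required, 957,333 in favor — approved.
B: 4/5 of 2613966 = 2091172.80, rounded up to 2091173; 2,091,173 required, 2,091,626 in favor — approved.
C: 3/4 of 15493716 = 11620287; 11,620,287 required, 11,620,287 in favor — approved.
D: 3/4 of 12643547 = 9482660.25, rounded up to 9482661; 9,482,661 required, 9,485,642 in favor — approved.

Approved — every class gave the required vote.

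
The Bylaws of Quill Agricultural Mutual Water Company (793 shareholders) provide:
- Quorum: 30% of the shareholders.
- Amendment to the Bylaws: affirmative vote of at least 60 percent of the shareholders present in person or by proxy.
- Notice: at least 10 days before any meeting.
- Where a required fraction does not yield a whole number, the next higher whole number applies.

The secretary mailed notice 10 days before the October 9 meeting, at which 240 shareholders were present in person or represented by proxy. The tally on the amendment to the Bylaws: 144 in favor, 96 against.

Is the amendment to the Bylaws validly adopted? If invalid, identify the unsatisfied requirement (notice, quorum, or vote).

Notice: 10 days given; 10 required. Satisfied.
Quorum: 30% of 793 = 237.90, rounded up to 238; 240 present. Satisfied.
Vote: requires three-fifths of those present (240); 3/5 of 240 = 144, so 144 needed; 144 in favor. Satisfied.

Valid — all requirements satisfied.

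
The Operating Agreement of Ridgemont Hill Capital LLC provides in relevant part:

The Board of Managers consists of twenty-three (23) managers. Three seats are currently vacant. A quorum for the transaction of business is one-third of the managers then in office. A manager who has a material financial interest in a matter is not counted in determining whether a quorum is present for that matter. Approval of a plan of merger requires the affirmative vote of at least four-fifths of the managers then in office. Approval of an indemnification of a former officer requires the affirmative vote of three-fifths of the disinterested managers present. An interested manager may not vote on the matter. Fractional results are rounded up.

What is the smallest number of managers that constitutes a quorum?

1/3 of 20 = 6.67, rounded up to 7.

7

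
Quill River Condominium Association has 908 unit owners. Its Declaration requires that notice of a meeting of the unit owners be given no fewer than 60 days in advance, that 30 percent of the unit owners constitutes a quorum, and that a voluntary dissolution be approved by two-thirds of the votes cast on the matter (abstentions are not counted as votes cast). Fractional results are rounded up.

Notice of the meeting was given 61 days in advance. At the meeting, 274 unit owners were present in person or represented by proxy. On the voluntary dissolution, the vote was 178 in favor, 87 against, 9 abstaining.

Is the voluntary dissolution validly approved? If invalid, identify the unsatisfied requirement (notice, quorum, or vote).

Notice: 61 days given; 60 required. Satisfied.
Quorum: 30% of 908 = 272.40, rounded up to 273; 274 present. Satisfied.
Vote: requires two-thirds of the votes cast (274 − 9 abstaining = 265); 2/3 of 265 = 176.67, rounded up to 177, so 177 needed; 178 in favor. Satisfied.

Valid — all requirements satisfied.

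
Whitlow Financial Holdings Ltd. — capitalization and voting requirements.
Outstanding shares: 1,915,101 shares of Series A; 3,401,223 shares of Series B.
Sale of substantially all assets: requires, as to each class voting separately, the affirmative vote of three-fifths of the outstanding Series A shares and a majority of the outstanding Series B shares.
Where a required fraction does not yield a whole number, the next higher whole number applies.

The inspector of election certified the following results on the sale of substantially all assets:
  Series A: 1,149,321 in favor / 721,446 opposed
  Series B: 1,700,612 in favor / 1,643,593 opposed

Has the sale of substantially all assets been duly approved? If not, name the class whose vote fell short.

Series A: 3/5 of 1915101 = 1149060.60, rounded up to 1149061; 1,149,061 required, 1,149,321 in favor — approved.
Series B: a majority of 3401223 is 1700612; 1,700,612 required, 1,700,612 in favor — approved.

Approved — every class gave the required vote.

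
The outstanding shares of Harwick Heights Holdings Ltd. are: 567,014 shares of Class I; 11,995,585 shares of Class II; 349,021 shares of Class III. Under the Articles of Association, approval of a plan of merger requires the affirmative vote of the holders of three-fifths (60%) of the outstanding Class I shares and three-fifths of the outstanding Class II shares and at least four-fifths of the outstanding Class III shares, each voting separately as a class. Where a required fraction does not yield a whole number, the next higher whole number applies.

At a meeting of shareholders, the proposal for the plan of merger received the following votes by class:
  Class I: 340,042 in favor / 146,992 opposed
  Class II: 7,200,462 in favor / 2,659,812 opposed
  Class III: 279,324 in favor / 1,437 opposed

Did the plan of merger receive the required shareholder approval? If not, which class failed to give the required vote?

Class I: 3/5 of 567014 = 340208.40, rounded up to 340209; 340,209 required, 340,042 in favor — not approved.
Class II: 3/5 of 11995585 = 7197351; 7,197,351 required, 7,200,462 in favor — approved.
Class III: 4/5 of 349021 = 279216.80, rounded up to 279217; 279,217 required, 279,324 in favor — approved.

Not approved — the Class I shares did not give the required vote.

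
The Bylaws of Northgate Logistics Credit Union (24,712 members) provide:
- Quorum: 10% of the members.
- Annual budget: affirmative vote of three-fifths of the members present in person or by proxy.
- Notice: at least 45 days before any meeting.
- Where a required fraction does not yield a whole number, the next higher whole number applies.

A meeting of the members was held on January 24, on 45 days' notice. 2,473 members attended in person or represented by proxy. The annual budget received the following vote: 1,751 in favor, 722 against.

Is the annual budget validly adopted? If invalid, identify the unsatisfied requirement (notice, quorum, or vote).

Valid — all requirements satisfied.

Notice: 45 days given; 45 required. Satisfied.
Quorum: 10% of 24,712 = 2,471.20, rounded up to 2,472; 2,473 present. Satisfied.
Vote: requires three-fifths of those present (2,473); 3/5 of 2473 = 1483.80, rounded up to 1484, so 1,484 needed; 1,751 in favor. Satisfied.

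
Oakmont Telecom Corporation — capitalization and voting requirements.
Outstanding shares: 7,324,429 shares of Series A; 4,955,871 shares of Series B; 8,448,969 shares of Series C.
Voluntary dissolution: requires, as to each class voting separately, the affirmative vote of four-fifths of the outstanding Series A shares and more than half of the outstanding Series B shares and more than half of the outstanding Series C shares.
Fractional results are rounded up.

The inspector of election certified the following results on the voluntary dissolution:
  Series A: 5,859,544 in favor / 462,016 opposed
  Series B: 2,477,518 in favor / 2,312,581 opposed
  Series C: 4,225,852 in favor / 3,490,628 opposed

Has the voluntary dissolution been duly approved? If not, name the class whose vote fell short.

Series A: 4/5 of 7324429 = 5859543.20, rounded up to 5859544; 5,859,544 required, 5,859,544 in favor — approved.
Series B: a majority of 4955871 is 2477936; 2,477,936 required, 2,477,518 in favor — not approved.
Series C: a majority of 8448969 is 4224485; 4,224,485 required, 4,225,852 in favor — approved.

Not approved — the Series B shares did not give the required vote.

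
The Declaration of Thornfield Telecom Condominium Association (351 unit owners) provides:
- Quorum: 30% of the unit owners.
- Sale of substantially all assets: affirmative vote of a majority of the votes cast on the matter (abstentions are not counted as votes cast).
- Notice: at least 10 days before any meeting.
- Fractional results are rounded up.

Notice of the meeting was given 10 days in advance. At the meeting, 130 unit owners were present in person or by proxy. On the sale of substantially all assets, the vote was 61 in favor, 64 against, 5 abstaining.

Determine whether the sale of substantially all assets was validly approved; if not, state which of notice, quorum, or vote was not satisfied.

Notice: 10 days given; 10 required. Satisfied.
Quorum: 30% of 351 = 105.30, rounded up to 106; 130 present. Satisfied.
Vote: requires a majority of the votes cast (130 − 5 abstaining = 125); a majority of 125 is 63, so 63 needed; 61 in favor. Not satisfied.

Invalid — vote requirement not satisfied.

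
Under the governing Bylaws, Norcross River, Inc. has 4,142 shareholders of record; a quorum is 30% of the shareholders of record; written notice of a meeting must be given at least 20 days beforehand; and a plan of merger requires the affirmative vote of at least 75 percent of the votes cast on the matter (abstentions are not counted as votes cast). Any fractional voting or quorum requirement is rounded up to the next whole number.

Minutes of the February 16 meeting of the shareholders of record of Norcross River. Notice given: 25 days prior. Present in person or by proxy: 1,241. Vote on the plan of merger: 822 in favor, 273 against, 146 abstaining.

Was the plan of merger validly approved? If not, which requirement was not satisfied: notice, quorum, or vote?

Invalid — quorum requirement not satisfied.

Notice: 25 days given; 20 required. Satisfied.
Quorum: 30% of 4,142 = 1,242.60, rounded up to 1,243; 1,241 present. Not satisfied.
Vote: requires three-fourths of the votes cast (1,241 − 146 abstaining = 1,095); 3/4 of 1095 = 821.25, rounded up to 822, so 822 needed; 822 in favor. Satisfied.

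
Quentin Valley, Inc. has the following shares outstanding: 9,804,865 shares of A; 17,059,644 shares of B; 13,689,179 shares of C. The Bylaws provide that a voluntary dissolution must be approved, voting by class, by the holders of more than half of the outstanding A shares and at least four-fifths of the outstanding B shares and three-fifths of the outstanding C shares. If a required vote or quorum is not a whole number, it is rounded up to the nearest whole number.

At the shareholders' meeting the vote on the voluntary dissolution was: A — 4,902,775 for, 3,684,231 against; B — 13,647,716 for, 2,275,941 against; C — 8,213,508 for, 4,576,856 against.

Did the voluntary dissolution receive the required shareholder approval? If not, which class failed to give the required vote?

Approved — every class gave the required vote.

A: a majority of 9804865 is 4902433; 4,902,433 required, 4,902,775 in favor — approved.
B: 4/5 of 17059644 = 13647715.20, rounded up to 13647716; 13,647,716 required, 13,647,716 in favor — approved.
C: 3/5 of 13689179 = 8213507.40, rounded up to 8213508; 8,213,508 required, 8,213,508 in favor — approved.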